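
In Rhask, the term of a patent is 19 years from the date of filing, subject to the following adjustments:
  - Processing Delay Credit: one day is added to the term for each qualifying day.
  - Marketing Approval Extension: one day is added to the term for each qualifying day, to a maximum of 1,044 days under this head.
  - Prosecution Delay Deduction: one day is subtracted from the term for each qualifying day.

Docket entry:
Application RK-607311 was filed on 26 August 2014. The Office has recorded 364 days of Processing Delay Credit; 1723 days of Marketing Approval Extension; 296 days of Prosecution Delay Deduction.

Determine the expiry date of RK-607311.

2036-09-11

Base term: filing date + 19 years → 26 August 2033.
Processing Delay Credit: +364 days → 25 August 2034.
Marketing Approval Extension: 1723 days claimed exceeds the 1044-day cap, so +1044 days → 4 July 2037.
Prosecution Delay Deduction: −296 days → 11 September 2036.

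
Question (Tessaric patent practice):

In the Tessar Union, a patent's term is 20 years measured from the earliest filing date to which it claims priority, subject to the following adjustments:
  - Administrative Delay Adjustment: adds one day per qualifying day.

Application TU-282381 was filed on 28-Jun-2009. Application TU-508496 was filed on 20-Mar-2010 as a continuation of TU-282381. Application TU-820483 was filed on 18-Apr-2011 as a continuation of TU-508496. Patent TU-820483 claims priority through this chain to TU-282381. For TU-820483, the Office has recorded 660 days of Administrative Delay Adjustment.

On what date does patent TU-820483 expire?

April 19, 2031

Earliest priority filing: 28 June 2009.
Base term: 28 June 2009 + 20 years → 28 June 2029.
Administrative Delay Adjustment: +660 days → 19 April 2031.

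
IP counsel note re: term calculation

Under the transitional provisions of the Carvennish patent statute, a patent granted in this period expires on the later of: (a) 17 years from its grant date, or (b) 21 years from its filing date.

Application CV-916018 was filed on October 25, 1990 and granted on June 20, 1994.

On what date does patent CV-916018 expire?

2011-10-25

(a) grant + 17 years → 20 June 2011.
(b) filing + 21 years → 25 October 2011.
Later of the two: 25 October 2011.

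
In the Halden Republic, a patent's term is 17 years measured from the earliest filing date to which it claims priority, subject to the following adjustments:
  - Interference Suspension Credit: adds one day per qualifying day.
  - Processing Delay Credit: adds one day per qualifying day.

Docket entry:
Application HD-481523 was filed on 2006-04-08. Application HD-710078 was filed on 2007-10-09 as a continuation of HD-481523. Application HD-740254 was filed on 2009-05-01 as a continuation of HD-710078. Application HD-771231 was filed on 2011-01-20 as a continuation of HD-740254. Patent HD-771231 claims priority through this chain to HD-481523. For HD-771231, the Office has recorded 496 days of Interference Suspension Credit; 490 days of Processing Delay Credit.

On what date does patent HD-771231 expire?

December 19, 2025

Earliest priority filing: 8 April 2006.
Base term: 8 April 2006 + 17 years → 8 April 2023.
Interference Suspension Credit: +496 days → 16 August 2024.
Processing Delay Credit: +490 days → 19 December 2025.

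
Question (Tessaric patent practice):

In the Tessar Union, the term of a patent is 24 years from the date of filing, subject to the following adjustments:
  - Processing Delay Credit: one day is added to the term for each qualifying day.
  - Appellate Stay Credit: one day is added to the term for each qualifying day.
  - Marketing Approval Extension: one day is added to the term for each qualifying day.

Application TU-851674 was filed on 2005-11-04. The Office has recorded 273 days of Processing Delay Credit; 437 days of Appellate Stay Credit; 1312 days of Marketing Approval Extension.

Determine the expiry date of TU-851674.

May 19, 2035

Base term: filing date + 24 years → 4 November 2029.
Processing Delay Credit: +273 days → 4 August 2030.
Appellate Stay Credit: +437 days → 15 October 2031.
Marketing Approval Extension: +1312 days → 19 May 2035.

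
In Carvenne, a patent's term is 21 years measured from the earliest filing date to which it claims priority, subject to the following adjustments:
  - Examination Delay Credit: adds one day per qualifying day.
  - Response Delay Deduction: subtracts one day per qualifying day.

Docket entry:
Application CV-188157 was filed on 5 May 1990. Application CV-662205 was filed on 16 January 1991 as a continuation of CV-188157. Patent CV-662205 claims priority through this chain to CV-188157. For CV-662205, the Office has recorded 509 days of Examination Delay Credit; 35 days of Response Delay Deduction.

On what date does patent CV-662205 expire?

August 21, 2012

Earliest priority filing: 5 May 1990.
Base term: 5 May 1990 + 21 years → 5 May 2011.
Examination Delay Credit: +509 days → 25 September 2012.
Response Delay Deduction: −35 days → 21 August 2012.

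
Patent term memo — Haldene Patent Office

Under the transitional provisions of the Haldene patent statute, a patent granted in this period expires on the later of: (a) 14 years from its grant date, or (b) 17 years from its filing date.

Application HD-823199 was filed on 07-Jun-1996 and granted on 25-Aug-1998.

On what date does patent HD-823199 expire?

(a) grant + 14 years → 25 August 2012.
(b) filing + 17 years → 7 June 2013.
Later of the two: 7 June 2013.

2013-06-07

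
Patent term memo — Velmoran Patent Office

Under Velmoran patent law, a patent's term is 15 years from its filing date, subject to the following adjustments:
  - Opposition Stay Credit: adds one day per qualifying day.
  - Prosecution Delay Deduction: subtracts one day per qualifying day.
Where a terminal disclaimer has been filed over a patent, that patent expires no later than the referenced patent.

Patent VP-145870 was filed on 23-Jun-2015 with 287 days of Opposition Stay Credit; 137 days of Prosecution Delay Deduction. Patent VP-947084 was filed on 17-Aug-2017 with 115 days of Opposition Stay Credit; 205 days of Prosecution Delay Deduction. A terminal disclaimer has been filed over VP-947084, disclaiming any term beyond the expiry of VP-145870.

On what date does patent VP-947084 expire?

Natural term of VP-947084:
  Base: filing + 15 years → 17 August 2032.
  Opposition Stay Credit: +115 days → 10 December 2032.
  Prosecution Delay Deduction: −205 days → 19 May 2032.
Expiry of referenced patent VP-145870:
  Base: filing + 15 years → 23 June 2030.
  Opposition Stay Credit: +287 days → 6 April 2031.
  Prosecution Delay Deduction: −137 days → 20 November 2030.
Terminal disclaimer: VP-947084 expires on the earlier of 19 May 2032 and 20 November 2030.

November 20, 2030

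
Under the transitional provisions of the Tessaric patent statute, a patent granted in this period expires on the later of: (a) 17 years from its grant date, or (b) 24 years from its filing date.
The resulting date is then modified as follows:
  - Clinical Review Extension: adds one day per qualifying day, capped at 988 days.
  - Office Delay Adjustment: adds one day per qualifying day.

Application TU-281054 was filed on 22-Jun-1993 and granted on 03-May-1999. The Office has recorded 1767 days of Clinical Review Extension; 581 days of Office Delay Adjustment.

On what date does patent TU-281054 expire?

2021-10-08

(a) grant + 17 years → 3 May 2016.
(b) filing + 24 years → 22 June 2017.
Later of the two: 22 June 2017.
Clinical Review Extension: 1767 days claimed exceeds the 988-day cap, so +988 days → 6 March 2020.
Office Delay Adjustment: +581 days → 8 October 2021.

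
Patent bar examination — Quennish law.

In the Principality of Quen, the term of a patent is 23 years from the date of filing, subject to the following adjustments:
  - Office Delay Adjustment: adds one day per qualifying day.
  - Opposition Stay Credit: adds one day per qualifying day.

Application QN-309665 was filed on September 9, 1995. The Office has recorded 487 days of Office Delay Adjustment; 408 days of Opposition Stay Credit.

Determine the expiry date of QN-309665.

Base term: filing date + 23 years → 9 September 2018.
Office Delay Adjustment: +487 days → 9 January 2020.
Opposition Stay Credit: +408 days → 20 February 2021.

February 20, 2021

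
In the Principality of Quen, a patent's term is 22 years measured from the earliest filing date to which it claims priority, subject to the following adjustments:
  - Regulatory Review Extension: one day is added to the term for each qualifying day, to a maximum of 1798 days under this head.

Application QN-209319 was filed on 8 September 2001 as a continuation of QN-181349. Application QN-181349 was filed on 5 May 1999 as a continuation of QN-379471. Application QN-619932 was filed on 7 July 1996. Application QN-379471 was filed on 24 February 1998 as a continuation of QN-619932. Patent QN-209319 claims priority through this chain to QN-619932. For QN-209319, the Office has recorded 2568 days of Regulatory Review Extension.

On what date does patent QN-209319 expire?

Earliest priority filing: 7 July 1996.
Base term: 7 July 1996 + 22 years → 7 July 2018.
Regulatory Review Extension: 2568 days claimed exceeds the 1798-day cap, so +1798 days → 9 June 2023.

2023-06-09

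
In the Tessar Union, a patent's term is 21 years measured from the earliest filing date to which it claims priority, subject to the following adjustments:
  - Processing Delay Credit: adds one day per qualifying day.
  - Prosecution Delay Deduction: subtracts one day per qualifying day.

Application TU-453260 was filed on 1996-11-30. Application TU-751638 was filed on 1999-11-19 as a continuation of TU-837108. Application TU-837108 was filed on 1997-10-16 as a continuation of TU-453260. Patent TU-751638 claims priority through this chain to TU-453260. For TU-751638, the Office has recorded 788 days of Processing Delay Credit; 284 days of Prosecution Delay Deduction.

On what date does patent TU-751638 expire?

Earliest priority filing: 30 November 1996.
Base term: 30 November 1996 + 21 years → 30 November 2017.
Processing Delay Credit: +788 days → 27 January 2020.
Prosecution Delay Deduction: −284 days → 18 April 2019.

2019-04-18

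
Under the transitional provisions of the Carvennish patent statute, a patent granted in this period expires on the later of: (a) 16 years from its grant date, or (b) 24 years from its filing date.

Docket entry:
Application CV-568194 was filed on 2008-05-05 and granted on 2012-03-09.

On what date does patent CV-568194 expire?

(a) grant + 16 years → 9 March 2028.
(b) filing + 24 years → 5 May 2032.
Later of the two: 5 May 2032.

May 5, 2032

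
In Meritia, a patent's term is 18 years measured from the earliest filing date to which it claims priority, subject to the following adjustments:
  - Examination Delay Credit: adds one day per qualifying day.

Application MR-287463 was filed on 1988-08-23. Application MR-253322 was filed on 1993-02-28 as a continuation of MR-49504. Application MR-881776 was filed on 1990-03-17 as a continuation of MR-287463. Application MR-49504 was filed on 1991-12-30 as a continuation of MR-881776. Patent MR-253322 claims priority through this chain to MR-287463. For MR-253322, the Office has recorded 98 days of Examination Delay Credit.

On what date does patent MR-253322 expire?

Earliest priority filing: 23 August 1988.
Base term: 23 August 1988 + 18 years → 23 August 2006.
Examination Delay Credit: +98 days → 29 November 2006.

2006-11-29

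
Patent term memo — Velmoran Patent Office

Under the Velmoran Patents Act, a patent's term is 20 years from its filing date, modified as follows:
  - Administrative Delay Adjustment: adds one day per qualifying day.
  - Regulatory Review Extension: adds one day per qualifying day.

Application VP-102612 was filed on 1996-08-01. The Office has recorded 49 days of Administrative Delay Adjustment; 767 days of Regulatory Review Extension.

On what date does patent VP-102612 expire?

October 26, 2018

Base term: filing date + 20 years → 1 August 2016.
Administrative Delay Adjustment: +49 days → 19 September 2016.
Regulatory Review Extension: +767 days → 26 October 2018.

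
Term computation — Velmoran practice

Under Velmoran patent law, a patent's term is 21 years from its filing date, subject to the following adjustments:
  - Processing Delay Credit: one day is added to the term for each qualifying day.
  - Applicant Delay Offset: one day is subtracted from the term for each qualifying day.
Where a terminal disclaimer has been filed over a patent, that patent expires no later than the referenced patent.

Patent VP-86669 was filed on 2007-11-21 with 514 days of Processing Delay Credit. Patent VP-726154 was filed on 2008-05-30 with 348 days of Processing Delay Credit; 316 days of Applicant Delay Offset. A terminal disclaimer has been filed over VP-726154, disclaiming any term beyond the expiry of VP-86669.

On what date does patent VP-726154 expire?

Natural term of VP-726154:
  Base: filing + 21 years → 30 May 2029.
  Processing Delay Credit: +348 days → 13 May 2030.
  Applicant Delay Offset: −316 days → 1 July 2029.
Expiry of referenced patent VP-86669:
  Base: filing + 21 years → 21 November 2028.
  Processing Delay Credit: +514 days → 19 April 2030.
Terminal disclaimer: VP-726154 expires on the earlier of 1 July 2029 and 19 April 2030.

2029-07-01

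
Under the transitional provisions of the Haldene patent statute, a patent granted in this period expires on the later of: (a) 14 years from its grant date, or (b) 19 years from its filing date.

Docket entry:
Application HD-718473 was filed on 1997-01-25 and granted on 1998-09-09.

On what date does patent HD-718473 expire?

(a) grant + 14 years → 9 September 2012.
(b) filing + 19 years → 25 January 2016.
Later of the two: 25 January 2016.

2016-01-25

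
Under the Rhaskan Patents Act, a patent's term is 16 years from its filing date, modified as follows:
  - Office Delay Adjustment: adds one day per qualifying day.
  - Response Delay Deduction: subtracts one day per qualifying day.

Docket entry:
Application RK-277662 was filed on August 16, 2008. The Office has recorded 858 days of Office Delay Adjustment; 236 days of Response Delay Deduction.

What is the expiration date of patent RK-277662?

April 30, 2026

Base term: filing date + 16 years → 16 August 2024.
Office Delay Adjustment: +858 days → 22 December 2026.
Response Delay Deduction: −236 days → 30 April 2026.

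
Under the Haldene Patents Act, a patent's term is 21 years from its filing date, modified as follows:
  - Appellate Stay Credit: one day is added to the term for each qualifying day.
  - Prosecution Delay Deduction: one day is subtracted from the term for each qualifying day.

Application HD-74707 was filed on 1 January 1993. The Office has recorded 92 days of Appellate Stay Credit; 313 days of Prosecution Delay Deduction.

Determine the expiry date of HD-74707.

May 25, 2013

Base term: filing date + 21 years → 1 January 2014.
Appellate Stay Credit: +92 days → 3 April 2014.
Prosecution Delay Deduction: −313 days → 25 May 2013.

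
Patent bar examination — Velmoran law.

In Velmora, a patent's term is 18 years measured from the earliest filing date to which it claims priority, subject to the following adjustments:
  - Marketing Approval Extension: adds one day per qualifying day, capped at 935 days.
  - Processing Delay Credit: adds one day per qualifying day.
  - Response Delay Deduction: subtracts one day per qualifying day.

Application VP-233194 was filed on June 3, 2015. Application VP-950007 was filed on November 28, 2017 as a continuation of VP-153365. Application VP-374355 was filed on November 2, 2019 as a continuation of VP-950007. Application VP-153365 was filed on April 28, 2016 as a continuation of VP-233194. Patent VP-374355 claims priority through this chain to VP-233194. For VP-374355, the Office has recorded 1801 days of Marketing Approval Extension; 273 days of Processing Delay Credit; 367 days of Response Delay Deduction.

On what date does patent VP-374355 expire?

Earliest priority filing: 3 June 2015.
Base term: 3 June 2015 + 18 years → 3 June 2033.
Marketing Approval Extension: 1801 days claimed exceeds the 935-day cap, so +935 days → 25 December 2035.
Processing Delay Credit: +273 days → 23 September 2036.
Response Delay Deduction: −367 days → 22 September 2035.

2035-09-22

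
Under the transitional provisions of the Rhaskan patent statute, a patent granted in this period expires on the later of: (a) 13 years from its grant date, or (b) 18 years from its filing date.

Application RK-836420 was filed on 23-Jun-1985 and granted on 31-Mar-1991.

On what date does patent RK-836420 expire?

March 31, 2004

(a) grant + 13 years → 31 March 2004.
(b) filing + 18 years → 23 June 2003.
Later of the two: 31 March 2004.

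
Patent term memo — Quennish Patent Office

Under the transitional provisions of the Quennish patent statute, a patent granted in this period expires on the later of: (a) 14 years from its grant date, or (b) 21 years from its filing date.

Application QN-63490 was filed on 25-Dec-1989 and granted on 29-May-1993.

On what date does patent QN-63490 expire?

(a) grant + 14 years → 29 May 2007.
(b) filing + 21 years → 25 December 2010.
Later of the two: 25 December 2010.

2010-12-25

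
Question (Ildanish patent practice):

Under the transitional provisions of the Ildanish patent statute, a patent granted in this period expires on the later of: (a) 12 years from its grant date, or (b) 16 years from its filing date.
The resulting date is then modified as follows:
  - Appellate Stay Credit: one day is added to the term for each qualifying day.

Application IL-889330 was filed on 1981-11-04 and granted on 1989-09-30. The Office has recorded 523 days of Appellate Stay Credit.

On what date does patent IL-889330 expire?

(a) grant + 12 years → 30 September 2001.
(b) filing + 16 years → 4 November 1997.
Later of the two: 30 September 2001.
Appellate Stay Credit: +523 days → 7 March 2003.

March 7, 2003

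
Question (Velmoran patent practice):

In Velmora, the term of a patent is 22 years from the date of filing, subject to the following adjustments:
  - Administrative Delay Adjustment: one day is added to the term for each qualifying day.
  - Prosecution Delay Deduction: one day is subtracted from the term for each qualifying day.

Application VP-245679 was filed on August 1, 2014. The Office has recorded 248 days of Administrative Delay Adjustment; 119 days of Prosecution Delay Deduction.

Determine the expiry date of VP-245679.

Base term: filing date + 22 years → 1 August 2036.
Administrative Delay Adjustment: +248 days → 6 April 2037.
Prosecution Delay Deduction: −119 days → 8 December 2036.

December 8, 2036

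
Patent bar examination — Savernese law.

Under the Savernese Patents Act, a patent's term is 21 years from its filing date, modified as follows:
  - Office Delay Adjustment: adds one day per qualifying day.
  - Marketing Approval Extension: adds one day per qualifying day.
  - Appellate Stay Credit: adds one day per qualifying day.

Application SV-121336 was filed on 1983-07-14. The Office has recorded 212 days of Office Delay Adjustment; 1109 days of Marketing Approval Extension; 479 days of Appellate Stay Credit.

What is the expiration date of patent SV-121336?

Base term: filing date + 21 years → 14 July 2004.
Office Delay Adjustment: +212 days → 11 February 2005.
Marketing Approval Extension: +1109 days → 25 February 2008.
Appellate Stay Credit: +479 days → 18 June 2009.

June 18, 2009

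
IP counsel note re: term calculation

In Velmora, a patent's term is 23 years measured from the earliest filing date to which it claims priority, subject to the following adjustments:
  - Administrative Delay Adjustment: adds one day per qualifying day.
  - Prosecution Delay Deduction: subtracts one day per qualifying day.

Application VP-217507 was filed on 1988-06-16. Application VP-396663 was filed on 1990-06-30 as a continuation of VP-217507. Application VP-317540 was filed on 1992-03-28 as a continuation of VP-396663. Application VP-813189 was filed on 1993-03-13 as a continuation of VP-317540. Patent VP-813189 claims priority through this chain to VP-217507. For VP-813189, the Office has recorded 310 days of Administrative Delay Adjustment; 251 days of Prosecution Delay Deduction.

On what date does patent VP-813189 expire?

Earliest priority filing: 16 June 1988.
Base term: 16 June 1988 + 23 years → 16 June 2011.
Administrative Delay Adjustment: +310 days → 21 April 2012.
Prosecution Delay Deduction: −251 days → 14 August 2011.

2011-08-14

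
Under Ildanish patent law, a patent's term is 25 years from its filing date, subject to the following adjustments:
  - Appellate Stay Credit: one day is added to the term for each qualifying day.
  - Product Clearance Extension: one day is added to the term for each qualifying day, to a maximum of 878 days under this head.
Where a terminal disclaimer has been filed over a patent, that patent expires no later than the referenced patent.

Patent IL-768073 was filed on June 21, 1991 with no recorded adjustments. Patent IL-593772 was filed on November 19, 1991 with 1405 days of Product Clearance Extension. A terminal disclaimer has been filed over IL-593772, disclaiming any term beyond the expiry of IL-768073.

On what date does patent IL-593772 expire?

Natural term of IL-593772:
  Base: filing + 25 years → 19 November 2016.
  Product Clearance Extension: 1405 days claimed exceeds the 878-day cap, so +878 days → 16 April 2019.
Expiry of referenced patent IL-768073:
  Base: filing + 25 years → 21 June 2016.
Terminal disclaimer: IL-593772 expires on the earlier of 16 April 2019 and 21 June 2016.

2016-06-21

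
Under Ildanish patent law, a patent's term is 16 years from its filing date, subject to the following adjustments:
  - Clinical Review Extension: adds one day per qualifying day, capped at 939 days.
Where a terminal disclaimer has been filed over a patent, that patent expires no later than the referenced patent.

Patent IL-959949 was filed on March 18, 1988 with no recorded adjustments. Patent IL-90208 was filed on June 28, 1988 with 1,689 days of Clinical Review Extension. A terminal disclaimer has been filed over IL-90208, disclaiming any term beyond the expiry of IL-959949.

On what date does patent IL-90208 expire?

2004-03-18

Natural term of IL-90208:
  Base: filing + 16 years → 28 June 2004.
  Clinical Review Extension: 1689 days claimed exceeds the 939-day cap, so +939 days → 23 January 2007.
Expiry of referenced patent IL-959949:
  Base: filing + 16 years → 18 March 2004.
Terminal disclaimer: IL-90208 expires on the earlier of 23 January 2007 and 18 March 2004.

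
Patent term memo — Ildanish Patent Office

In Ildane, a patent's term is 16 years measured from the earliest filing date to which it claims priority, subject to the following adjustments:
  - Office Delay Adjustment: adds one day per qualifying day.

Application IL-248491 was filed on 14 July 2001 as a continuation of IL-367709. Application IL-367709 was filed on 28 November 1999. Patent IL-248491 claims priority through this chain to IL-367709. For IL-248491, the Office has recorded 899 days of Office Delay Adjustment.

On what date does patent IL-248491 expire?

May 15, 2018

Earliest priority filing: 28 November 1999.
Base term: 28 November 1999 + 16 years → 28 November 2015.
Office Delay Adjustment: +899 days → 15 May 2018.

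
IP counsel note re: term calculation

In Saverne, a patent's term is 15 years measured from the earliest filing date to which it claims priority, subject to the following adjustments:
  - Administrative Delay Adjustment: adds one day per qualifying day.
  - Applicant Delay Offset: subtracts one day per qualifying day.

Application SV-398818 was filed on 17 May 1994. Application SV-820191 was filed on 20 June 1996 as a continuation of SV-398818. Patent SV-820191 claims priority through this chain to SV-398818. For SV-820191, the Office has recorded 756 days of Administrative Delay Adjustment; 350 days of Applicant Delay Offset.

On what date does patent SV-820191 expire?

June 27, 2010

Earliest priority filing: 17 May 1994.
Base term: 17 May 1994 + 15 years → 17 May 2009.
Administrative Delay Adjustment: +756 days → 12 June 2011.
Applicant Delay Offset: −350 days → 27 June 2010.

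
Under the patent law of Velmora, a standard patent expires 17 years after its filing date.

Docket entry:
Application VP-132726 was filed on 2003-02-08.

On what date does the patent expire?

2020-02-08

Filing date + 17 years → 8 February 2020.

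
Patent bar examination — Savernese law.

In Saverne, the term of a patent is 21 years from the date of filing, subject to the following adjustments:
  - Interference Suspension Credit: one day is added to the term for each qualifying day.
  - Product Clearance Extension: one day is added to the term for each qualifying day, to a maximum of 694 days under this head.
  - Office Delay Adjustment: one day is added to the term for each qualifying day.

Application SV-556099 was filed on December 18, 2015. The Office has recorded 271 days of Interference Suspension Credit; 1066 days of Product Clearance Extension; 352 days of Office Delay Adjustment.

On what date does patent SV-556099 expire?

July 27, 2040

Base term: filing date + 21 years → 18 December 2036.
Interference Suspension Credit: +271 days → 15 September 2037.
Product Clearance Extension: 1066 days claimed exceeds the 694-day cap, so +694 days → 10 August 2039.
Office Delay Adjustment: +352 days → 27 July 2040.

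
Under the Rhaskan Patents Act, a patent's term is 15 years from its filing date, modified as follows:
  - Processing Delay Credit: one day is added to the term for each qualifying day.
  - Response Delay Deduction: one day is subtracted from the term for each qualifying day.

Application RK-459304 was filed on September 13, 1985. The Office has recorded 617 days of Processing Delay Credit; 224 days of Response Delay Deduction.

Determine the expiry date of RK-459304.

Base term: filing date + 15 years → 13 September 2000.
Processing Delay Credit: +617 days → 23 May 2002.
Response Delay Deduction: −224 days → 11 October 2001.

October 11, 2001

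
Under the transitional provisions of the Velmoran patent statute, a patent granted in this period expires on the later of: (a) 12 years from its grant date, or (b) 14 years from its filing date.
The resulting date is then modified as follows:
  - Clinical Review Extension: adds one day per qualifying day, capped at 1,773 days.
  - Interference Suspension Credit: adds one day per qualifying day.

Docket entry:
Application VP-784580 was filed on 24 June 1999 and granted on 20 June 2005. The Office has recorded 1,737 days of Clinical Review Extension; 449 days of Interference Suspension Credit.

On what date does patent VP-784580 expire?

(a) grant + 12 years → 20 June 2017.
(b) filing + 14 years → 24 June 2013.
Later of the two: 20 June 2017.
Clinical Review Extension: 1737 days (within the 1773-day cap) → +1737 days → 23 March 2022.
Interference Suspension Credit: +449 days → 15 June 2023.

June 15, 2023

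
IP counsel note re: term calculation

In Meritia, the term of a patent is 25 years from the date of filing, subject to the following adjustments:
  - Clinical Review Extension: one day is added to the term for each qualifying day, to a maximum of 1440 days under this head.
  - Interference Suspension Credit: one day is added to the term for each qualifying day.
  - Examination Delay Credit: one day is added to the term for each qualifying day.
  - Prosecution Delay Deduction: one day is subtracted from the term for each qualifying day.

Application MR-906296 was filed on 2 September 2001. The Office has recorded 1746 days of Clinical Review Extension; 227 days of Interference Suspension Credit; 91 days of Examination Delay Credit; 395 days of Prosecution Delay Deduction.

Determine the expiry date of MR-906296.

Base term: filing date + 25 years → 2 September 2026.
Clinical Review Extension: 1746 days claimed exceeds the 1440-day cap, so +1440 days → 12 August 2030.
Interference Suspension Credit: +227 days → 27 March 2031.
Examination Delay Credit: +91 days → 26 June 2031.
Prosecution Delay Deduction: −395 days → 27 May 2030.

May 27, 2030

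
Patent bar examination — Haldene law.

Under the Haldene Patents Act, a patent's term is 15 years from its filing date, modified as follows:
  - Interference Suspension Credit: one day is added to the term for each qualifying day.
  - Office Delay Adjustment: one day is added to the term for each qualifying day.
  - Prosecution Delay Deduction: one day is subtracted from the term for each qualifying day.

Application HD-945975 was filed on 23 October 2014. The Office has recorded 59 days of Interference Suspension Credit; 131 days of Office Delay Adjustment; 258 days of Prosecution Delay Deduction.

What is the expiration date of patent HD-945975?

August 16, 2029

Base term: filing date + 15 years → 23 October 2029.
Interference Suspension Credit: +59 days → 21 December 2029.
Office Delay Adjustment: +131 days → 1 May 2030.
Prosecution Delay Deduction: −258 days → 16 August 2029.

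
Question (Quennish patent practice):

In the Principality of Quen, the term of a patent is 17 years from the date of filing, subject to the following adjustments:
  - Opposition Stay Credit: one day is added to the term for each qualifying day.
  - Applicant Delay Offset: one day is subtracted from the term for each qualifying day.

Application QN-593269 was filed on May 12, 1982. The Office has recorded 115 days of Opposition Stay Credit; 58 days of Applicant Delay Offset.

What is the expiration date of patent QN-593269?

Base term: filing date + 17 years → 12 May 1999.
Opposition Stay Credit: +115 days → 4 September 1999.
Applicant Delay Offset: −58 days → 8 July 1999.

1999-07-08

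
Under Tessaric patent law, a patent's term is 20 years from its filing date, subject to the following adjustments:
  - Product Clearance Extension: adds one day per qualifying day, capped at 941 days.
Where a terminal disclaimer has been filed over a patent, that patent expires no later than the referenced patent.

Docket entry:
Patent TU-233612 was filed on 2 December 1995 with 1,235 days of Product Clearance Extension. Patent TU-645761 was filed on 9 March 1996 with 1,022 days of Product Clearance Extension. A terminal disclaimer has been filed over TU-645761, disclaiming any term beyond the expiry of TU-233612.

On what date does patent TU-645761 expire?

Natural term of TU-645761:
  Base: filing + 20 years → 9 March 2016.
  Product Clearance Extension: 1022 days claimed exceeds the 941-day cap, so +941 days → 6 October 2018.
Expiry of referenced patent TU-233612:
  Base: filing + 20 years → 2 December 2015.
  Product Clearance Extension: 1235 days claimed exceeds the 941-day cap, so +941 days → 30 June 2018.
Terminal disclaimer: TU-645761 expires on the earlier of 6 October 2018 and 30 June 2018.

June 30, 2018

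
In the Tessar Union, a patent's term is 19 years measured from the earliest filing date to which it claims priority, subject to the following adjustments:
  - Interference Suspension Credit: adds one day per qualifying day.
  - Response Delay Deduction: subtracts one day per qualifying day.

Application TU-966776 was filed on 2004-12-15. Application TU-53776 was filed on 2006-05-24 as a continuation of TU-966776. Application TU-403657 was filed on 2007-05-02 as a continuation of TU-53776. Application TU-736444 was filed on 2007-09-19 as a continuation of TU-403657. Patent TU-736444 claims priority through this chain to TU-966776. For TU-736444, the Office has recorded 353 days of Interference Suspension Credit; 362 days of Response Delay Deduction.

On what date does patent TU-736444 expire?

Earliest priority filing: 15 December 2004.
Base term: 15 December 2004 + 19 years → 15 December 2023.
Interference Suspension Credit: +353 days → 2 December 2024.
Response Delay Deduction: −362 days → 6 December 2023.

2023-12-06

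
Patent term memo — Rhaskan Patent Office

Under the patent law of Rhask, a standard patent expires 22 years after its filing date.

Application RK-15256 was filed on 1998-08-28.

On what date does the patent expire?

2020-08-28

Filing date + 22 years → 28 August 2020.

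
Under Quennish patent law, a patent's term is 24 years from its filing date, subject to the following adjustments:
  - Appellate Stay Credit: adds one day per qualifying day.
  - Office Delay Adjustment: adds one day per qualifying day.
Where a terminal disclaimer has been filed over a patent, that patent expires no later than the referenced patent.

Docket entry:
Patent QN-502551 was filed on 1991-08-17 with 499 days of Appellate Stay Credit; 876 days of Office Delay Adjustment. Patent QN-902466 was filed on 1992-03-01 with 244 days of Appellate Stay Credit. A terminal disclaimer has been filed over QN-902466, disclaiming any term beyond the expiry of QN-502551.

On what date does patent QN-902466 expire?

Natural term of QN-902466:
  Base: filing + 24 years → 1 March 2016.
  Appellate Stay Credit: +244 days → 31 October 2016.
Expiry of referenced patent QN-502551:
  Base: filing + 24 years → 17 August 2015.
  Appellate Stay Credit: +499 days → 28 December 2016.
  Office Delay Adjustment: +876 days → 23 May 2019.
Terminal disclaimer: QN-902466 expires on the earlier of 31 October 2016 and 23 May 2019.

October 31, 2016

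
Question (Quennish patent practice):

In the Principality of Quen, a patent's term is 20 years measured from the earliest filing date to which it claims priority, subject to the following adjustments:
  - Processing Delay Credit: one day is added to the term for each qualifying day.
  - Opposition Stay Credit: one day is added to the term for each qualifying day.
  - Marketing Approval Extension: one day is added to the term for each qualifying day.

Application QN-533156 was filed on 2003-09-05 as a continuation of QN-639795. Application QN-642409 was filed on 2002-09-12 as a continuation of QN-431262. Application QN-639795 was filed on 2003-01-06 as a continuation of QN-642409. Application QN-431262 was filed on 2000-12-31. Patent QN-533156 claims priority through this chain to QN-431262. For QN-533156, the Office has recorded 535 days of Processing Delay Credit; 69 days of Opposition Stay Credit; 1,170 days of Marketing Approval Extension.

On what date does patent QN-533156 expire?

2025-11-09

Earliest priority filing: 31 December 2000.
Base term: 31 December 2000 + 20 years → 31 December 2020.
Processing Delay Credit: +535 days → 19 June 2022.
Opposition Stay Credit: +69 days → 27 August 2022.
Marketing Approval Extension: +1170 days → 9 November 2025.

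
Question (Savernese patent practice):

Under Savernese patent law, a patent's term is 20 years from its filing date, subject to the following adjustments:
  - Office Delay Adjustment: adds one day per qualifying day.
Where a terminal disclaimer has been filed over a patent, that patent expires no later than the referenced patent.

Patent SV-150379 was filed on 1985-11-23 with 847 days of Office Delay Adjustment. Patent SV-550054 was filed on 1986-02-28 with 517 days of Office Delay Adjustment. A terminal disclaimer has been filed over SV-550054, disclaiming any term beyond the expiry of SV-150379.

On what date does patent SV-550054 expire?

Natural term of SV-550054:
  Base: filing + 20 years → 28 February 2006.
  Office Delay Adjustment: +517 days → 30 July 2007.
Expiry of referenced patent SV-150379:
  Base: filing + 20 years → 23 November 2005.
  Office Delay Adjustment: +847 days → 19 March 2008.
Terminal disclaimer: SV-550054 expires on the earlier of 30 July 2007 and 19 March 2008.

2007-07-30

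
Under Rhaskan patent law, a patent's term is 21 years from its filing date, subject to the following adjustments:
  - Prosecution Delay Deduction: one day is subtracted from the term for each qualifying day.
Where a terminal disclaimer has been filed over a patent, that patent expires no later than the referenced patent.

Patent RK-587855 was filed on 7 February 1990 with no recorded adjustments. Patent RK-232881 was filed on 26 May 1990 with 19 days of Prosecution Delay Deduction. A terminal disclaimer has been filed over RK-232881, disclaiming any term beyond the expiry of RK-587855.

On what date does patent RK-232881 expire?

Natural term of RK-232881:
  Base: filing + 21 years → 26 May 2011.
  Prosecution Delay Deduction: −19 days → 7 May 2011.
Expiry of referenced patent RK-587855:
  Base: filing + 21 years → 7 February 2011.
Terminal disclaimer: RK-232881 expires on the earlier of 7 May 2011 and 7 February 2011.

February 7, 2011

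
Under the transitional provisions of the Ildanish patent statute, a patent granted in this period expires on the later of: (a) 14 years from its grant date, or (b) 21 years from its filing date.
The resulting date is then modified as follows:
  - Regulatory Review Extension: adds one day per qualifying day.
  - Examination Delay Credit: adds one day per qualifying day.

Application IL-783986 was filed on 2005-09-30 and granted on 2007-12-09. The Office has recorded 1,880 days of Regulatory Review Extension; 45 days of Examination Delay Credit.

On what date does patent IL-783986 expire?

(a) grant + 14 years → 9 December 2021.
(b) filing + 21 years → 30 September 2026.
Later of the two: 30 September 2026.
Regulatory Review Extension: +1880 days → 23 November 2031.
Examination Delay Credit: +45 days → 7 January 2032.

2032-01-07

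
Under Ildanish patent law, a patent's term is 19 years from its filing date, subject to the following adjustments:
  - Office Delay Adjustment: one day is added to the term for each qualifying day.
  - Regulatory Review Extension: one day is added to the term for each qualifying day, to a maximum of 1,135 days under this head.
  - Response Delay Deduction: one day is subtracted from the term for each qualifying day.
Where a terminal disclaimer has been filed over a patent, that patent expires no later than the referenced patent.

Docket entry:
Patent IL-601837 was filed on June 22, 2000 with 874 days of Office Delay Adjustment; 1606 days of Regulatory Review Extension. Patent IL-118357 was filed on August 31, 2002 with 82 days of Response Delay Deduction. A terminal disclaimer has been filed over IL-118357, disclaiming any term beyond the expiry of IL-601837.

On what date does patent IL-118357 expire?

2021-06-10

Natural term of IL-118357:
  Base: filing + 19 years → 31 August 2021.
  Response Delay Deduction: −82 days → 10 June 2021.
Expiry of referenced patent IL-601837:
  Base: filing + 19 years → 22 June 2019.
  Office Delay Adjustment: +874 days → 12 November 2021.
  Regulatory Review Extension: 1606 days claimed exceeds the 1135-day cap, so +1135 days → 21 December 2024.
Terminal disclaimer: IL-118357 expires on the earlier of 10 June 2021 and 21 December 2024.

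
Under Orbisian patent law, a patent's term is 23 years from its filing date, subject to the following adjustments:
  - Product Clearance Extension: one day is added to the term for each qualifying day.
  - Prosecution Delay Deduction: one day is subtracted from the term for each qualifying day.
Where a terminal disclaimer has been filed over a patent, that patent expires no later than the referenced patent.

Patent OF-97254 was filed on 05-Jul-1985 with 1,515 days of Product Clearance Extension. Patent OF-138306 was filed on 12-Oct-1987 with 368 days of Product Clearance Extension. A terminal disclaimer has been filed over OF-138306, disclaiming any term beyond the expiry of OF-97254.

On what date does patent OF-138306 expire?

Natural term of OF-138306:
  Base: filing + 23 years → 12 October 2010.
  Product Clearance Extension: +368 days → 15 October 2011.
Expiry of referenced patent OF-97254:
  Base: filing + 23 years → 5 July 2008.
  Product Clearance Extension: +1515 days → 28 August 2012.
Terminal disclaimer: OF-138306 expires on the earlier of 15 October 2011 and 28 August 2012.

October 15, 2011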